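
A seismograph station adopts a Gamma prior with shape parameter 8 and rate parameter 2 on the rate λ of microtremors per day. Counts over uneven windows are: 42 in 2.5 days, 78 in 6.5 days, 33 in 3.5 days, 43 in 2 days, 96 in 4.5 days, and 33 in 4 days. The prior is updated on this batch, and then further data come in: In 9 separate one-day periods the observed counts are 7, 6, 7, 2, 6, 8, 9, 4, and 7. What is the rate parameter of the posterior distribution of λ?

Total count: 42 + 78 + 33 + 43 + 96 + 33 = 325.
Total exposure: 2.5 + 6.5 + 3.5 + 2 + 4.5 + 4 = 23 days.
After the first batch: Gamma(8 + 325, 2 + 23) = Gamma(333, 25).
Total count: 7 + 6 + 7 + 2 + 6 + 8 + 9 + 4 + 7 = 56.
Total exposure: 9 days.
After the second batch: Gamma(333 + 56, 25 + 9) = Gamma(389, 34).

34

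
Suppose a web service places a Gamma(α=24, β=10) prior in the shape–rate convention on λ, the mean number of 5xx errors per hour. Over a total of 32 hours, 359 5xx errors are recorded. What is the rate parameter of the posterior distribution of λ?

Total count 359 over total exposure 32 hours.
By Gamma–Poisson conjugacy, the posterior is Gamma(α + Σx, β + Σt) = Gamma(24 + 359, 10 + 32) = Gamma(383, 42).

42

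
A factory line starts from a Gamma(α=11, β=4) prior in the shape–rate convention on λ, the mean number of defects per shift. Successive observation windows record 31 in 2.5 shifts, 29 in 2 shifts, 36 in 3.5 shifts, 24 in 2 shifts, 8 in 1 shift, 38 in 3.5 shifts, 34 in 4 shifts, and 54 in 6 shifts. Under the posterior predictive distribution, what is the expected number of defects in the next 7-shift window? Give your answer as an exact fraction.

3710/57

Total count: 31 + 29 + 36 + 24 + 8 + 38 + 34 + 54 = 254.
Total exposure: 2.5 + 2 + 3.5 + 2 + 1 + 3.5 + 4 + 6 = 24.5 shifts.
Posterior: α' = 11 + 254 = 265, β' = 4 + 24.5 = 57/2.
Predictive mean over a 7-shift window = T·E[λ|data] = 7·265/(57/2) = 3710/57.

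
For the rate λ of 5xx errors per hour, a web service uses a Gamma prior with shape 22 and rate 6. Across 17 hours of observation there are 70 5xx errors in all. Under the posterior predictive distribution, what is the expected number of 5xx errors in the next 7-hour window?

28

Total count 70 over total exposure 17 hours.
The Gamma prior is conjugate for the Poisson rate, so λ | data ~ Gamma(22+70, 6+17) = Gamma(92, 23).
Predictive mean over a 7-hour window = T·E[λ|data] = 7·92/23 = 28.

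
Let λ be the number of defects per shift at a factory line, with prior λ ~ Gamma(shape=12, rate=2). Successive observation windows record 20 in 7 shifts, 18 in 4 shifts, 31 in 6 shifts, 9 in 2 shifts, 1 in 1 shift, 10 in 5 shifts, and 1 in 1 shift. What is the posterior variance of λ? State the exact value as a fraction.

Total count: 20 + 18 + 31 + 9 + 1 + 10 + 1 = 90.
Total exposure: 7 + 4 + 6 + 2 + 1 + 5 + 1 = 26 shifts.
Gamma(α, β) with Poisson data over total exposure Σt gives posterior Gamma(α+Σx, β+Σt) = Gamma(102, 28).
Posterior variance = α'/β'² = 102/784 = 51/392.

51/392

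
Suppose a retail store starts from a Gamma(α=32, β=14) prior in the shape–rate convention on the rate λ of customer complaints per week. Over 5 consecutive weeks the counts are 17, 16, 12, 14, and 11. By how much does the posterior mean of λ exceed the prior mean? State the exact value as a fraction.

Total count: 17 + 16 + 12 + 14 + 11 = 70.
Total exposure: 5 weeks.
The Gamma prior is conjugate for the Poisson rate, so λ | data ~ Gamma(32+70, 14+5) = Gamma(102, 19).
Posterior mean = 102/19 = 102/19; prior mean = 32/14 = 16/7. Difference = 102/19 − 16/7 = 410/133.

410/133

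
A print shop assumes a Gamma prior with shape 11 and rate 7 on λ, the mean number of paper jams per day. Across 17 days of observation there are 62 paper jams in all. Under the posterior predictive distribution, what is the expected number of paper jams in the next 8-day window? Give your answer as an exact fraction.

Total count 62 over total exposure 17 days.
Gamma(α, β) with Poisson data over total exposure Σt gives posterior Gamma(α+Σx, β+Σt) = Gamma(73, 24).
Predictive mean over an 8-day window = T·E[λ|data] = 8·73/24 = 73/3.

73/3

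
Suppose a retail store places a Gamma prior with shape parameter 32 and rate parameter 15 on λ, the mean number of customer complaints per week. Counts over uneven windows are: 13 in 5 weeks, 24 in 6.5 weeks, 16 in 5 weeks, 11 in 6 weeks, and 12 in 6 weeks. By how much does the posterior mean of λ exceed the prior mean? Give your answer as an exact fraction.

152/435

Total count: 13 + 24 + 16 + 11 + 12 = 76.
Total exposure: 5 + 6.5 + 5 + 6 + 6 = 28.5 weeks.
The Gamma prior is conjugate for the Poisson rate, so λ | data ~ Gamma(32+76, 15+28.5) = Gamma(108, 87/2).
Posterior mean = 108/(87/2) = 72/29; prior mean = 32/15 = 32/15. Difference = 72/29 − 32/15 = 152/435.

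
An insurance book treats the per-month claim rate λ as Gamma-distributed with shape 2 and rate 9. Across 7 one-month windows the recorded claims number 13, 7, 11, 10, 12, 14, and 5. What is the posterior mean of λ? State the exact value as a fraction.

37/8

Total count: 13 + 7 + 11 + 10 + 12 + 14 + 5 = 72.
Total exposure: 7 months.
Posterior: α' = 2 + 72 = 74, β' = 9 + 7 = 16.
Posterior mean = α'/β' = 74/16 = 37/8.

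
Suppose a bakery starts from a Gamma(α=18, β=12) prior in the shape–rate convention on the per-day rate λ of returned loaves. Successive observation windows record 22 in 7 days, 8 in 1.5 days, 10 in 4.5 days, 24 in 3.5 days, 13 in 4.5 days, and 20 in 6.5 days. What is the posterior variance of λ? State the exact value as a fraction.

460/6241

Total count: 22 + 8 + 10 + 24 + 13 + 20 = 97.
Total exposure: 7 + 1.5 + 4.5 + 3.5 + 4.5 + 6.5 = 27.5 days.
The Gamma prior is conjugate for the Poisson rate, so λ | data ~ Gamma(18+97, 12+27.5) = Gamma(115, 79/2).
Posterior variance = α'/β'² = 115/(6241/4) = 460/6241.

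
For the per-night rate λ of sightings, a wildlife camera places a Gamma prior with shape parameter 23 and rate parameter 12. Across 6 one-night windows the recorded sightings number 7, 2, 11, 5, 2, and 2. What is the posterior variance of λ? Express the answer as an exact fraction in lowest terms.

13/81

Total count: 7 + 2 + 11 + 5 + 2 + 2 = 29.
Total exposure: 6 nights.
Gamma(α, β) with Poisson data over total exposure Σt gives posterior Gamma(α+Σx, β+Σt) = Gamma(52, 18).
Posterior variance = α'/β'² = 52/324 = 13/81.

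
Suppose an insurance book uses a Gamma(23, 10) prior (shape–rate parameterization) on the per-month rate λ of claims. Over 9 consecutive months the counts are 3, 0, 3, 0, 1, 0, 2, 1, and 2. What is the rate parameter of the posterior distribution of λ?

Total count: 3 + 0 + 3 + 0 + 1 + 0 + 2 + 1 + 2 = 12.
Total exposure: 9 months.
Conjugate update: add total count to the shape and total exposure to the rate, giving Gamma(35, 19).

19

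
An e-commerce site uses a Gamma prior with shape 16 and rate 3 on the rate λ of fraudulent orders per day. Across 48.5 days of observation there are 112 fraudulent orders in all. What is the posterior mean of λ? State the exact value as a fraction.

Total count 112 over total exposure 48.5 days.
Gamma(α, β) with Poisson data over total exposure Σt gives posterior Gamma(α+Σx, β+Σt) = Gamma(128, 103/2).
Posterior mean = α'/β' = 128/(103/2) = 256/103.

256/103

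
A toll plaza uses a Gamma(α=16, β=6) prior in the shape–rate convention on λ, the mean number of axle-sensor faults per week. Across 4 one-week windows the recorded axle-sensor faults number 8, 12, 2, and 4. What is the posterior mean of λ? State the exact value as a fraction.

Total count: 8 + 12 + 2 + 4 = 26.
Total exposure: 4 weeks.
The Gamma prior is conjugate for the Poisson rate, so λ | data ~ Gamma(16+26, 6+4) = Gamma(42, 10).
Posterior mean = α'/β' = 42/10 = 21/5.

21/5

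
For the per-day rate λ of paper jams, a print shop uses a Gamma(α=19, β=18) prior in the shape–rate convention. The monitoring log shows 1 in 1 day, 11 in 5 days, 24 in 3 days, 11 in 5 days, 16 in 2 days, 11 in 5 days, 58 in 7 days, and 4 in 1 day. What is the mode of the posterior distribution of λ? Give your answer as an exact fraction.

154/47

Total count: 1 + 11 + 24 + 11 + 16 + 11 + 58 + 4 = 136.
Total exposure: 1 + 5 + 3 + 5 + 2 + 5 + 7 + 1 = 29 days.
The Gamma prior is conjugate for the Poisson rate, so λ | data ~ Gamma(19+136, 18+29) = Gamma(155, 47).
Posterior mode = (α'−1)/β' = 154/47.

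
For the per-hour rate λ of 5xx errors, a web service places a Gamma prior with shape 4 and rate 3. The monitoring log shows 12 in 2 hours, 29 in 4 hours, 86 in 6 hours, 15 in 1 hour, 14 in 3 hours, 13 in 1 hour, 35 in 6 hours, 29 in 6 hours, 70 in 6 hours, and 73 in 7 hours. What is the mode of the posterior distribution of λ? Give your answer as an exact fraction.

Total count: 12 + 29 + 86 + 15 + 14 + 13 + 35 + 29 + 70 + 73 = 376.
Total exposure: 2 + 4 + 6 + 1 + 3 + 1 + 6 + 6 + 6 + 7 = 42 hours.
By Gamma–Poisson conjugacy, the posterior is Gamma(α + Σx, β + Σt) = Gamma(4 + 376, 3 + 42) = Gamma(380, 45).
Posterior mode = (α'−1)/β' = 379/45.

379/45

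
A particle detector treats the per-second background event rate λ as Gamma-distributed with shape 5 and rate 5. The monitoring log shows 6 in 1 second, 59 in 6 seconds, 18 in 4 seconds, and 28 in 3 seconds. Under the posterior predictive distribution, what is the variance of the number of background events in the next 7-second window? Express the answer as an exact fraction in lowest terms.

21112/361

Total count: 6 + 59 + 18 + 28 = 111.
Total exposure: 1 + 6 + 4 + 3 = 14 seconds.
By Gamma–Poisson conjugacy, the posterior is Gamma(α + Σx, β + Σt) = Gamma(5 + 111, 5 + 14) = Gamma(116, 19).
The posterior predictive for a window of length T is Negative Binomial with variance T·α'·(β'+T)/β'² = 7·116·26/361 = 21112/361.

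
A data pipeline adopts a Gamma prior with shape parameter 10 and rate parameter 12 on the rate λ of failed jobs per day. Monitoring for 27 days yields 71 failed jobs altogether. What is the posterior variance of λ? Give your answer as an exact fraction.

Total count 71 over total exposure 27 days.
Conjugate update: add total count to the shape and total exposure to the rate, giving Gamma(81, 39).
Posterior variance = α'/β'² = 81/1521 = 9/169.

9/169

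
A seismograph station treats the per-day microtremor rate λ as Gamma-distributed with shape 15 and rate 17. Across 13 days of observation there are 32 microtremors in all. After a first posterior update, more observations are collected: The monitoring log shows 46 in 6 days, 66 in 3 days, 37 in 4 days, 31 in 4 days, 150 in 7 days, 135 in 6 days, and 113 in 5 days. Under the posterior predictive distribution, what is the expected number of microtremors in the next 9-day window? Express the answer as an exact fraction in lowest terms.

Total count 32 over total exposure 13 days.
After the first batch: Gamma(15 + 32, 17 + 13) = Gamma(47, 30).
Total count: 46 + 66 + 37 + 31 + 150 + 135 + 113 = 578.
Total exposure: 6 + 3 + 4 + 4 + 7 + 6 + 5 = 35 days.
After the second batch: Gamma(47 + 578, 30 + 35) = Gamma(625, 65).
Predictive mean over a 9-day window = T·E[λ|data] = 9·625/65 = 1125/13.

1125/13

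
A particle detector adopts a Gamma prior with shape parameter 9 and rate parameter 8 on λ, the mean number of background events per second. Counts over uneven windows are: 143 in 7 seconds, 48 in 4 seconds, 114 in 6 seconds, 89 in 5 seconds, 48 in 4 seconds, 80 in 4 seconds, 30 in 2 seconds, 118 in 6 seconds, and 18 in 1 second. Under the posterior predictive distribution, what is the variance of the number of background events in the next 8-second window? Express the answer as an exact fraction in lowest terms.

306680/2209

Total count: 143 + 48 + 114 + 89 + 48 + 80 + 30 + 118 + 18 = 688.
Total exposure: 7 + 4 + 6 + 5 + 4 + 4 + 2 + 6 + 1 = 39 seconds.
By Gamma–Poisson conjugacy, the posterior is Gamma(α + Σx, β + Σt) = Gamma(9 + 688, 8 + 39) = Gamma(697, 47).
The posterior predictive for a window of length T is Negative Binomial with variance T·α'·(β'+T)/β'² = 8·697·55/2209 = 306680/2209.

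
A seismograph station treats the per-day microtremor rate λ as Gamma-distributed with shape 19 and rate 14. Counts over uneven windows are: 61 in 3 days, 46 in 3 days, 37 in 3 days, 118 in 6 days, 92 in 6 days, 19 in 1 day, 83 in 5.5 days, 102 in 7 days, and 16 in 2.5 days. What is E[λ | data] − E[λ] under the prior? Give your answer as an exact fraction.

Total count: 61 + 46 + 37 + 118 + 92 + 19 + 83 + 102 + 16 = 574.
Total exposure: 3 + 3 + 3 + 6 + 6 + 1 + 5.5 + 7 + 2.5 = 37 days.
Posterior: α' = 19 + 574 = 593, β' = 14 + 37 = 51.
Posterior mean = 593/51 = 593/51; prior mean = 19/14 = 19/14. Difference = 593/51 − 19/14 = 7333/714.

7333/714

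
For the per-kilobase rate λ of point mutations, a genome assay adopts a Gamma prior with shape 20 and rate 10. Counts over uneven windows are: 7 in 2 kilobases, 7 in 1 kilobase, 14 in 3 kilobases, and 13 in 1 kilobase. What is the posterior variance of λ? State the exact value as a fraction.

Total count: 7 + 7 + 14 + 13 = 41.
Total exposure: 2 + 1 + 3 + 1 = 7 kilobases.
The Gamma prior is conjugate for the Poisson rate, so λ | data ~ Gamma(20+41, 10+7) = Gamma(61, 17).
Posterior variance = α'/β'² = 61/289.

61/289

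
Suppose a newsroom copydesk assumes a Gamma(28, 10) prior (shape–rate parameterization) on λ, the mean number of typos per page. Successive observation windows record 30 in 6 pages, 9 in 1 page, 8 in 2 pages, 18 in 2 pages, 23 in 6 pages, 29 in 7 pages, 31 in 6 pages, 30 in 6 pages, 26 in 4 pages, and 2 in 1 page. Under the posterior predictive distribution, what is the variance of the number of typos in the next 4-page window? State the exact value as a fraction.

Total count: 30 + 9 + 8 + 18 + 23 + 29 + 31 + 30 + 26 + 2 = 206.
Total exposure: 6 + 1 + 2 + 2 + 6 + 7 + 6 + 6 + 4 + 1 = 41 pages.
The Gamma prior is conjugate for the Poisson rate, so λ | data ~ Gamma(28+206, 10+41) = Gamma(234, 51).
The posterior predictive for a window of length T is Negative Binomial with variance T·α'·(β'+T)/β'² = 4·234·55/2601 = 5720/289.

5720/289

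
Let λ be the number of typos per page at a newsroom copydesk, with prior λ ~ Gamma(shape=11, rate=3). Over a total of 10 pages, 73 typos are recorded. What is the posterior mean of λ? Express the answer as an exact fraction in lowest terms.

Total count 73 over total exposure 10 pages.
The Gamma prior is conjugate for the Poisson rate, so λ | data ~ Gamma(11+73, 3+10) = Gamma(84, 13).
Posterior mean = α'/β' = 84/13.

84/13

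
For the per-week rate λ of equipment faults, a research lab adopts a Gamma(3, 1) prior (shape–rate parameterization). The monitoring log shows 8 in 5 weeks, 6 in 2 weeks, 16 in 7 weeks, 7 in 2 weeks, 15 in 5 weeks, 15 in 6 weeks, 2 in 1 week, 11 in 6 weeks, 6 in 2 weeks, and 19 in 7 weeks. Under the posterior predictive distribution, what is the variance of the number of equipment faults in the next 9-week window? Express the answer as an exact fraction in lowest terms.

12879/484

Total count: 8 + 6 + 16 + 7 + 15 + 15 + 2 + 11 + 6 + 19 = 105.
Total exposure: 5 + 2 + 7 + 2 + 5 + 6 + 1 + 6 + 2 + 7 = 43 weeks.
By Gamma–Poisson conjugacy, the posterior is Gamma(α + Σx, β + Σt) = Gamma(3 + 105, 1 + 43) = Gamma(108, 44).
The posterior predictive for a window of length T is Negative Binomial with variance T·α'·(β'+T)/β'² = 9·108·53/1936 = 12879/484.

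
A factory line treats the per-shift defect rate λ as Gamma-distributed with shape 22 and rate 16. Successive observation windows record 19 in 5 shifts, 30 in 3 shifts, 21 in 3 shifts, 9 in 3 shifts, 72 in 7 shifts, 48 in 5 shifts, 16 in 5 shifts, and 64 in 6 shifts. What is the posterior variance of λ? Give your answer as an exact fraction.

Total count: 19 + 30 + 21 + 9 + 72 + 48 + 16 + 64 = 279.
Total exposure: 5 + 3 + 3 + 3 + 7 + 5 + 5 + 6 = 37 shifts.
The Gamma prior is conjugate for the Poisson rate, so λ | data ~ Gamma(22+279, 16+37) = Gamma(301, 53).
Posterior variance = α'/β'² = 301/2809.

301/2809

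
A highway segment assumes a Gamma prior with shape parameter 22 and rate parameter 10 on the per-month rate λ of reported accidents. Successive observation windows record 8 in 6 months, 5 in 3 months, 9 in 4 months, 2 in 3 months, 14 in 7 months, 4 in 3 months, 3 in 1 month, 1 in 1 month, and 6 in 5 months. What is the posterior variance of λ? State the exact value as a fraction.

74/1849

Total count: 8 + 5 + 9 + 2 + 14 + 4 + 3 + 1 + 6 = 52.
Total exposure: 6 + 3 + 4 + 3 + 7 + 3 + 1 + 1 + 5 = 33 months.
Posterior: α' = 22 + 52 = 74, β' = 10 + 33 = 43.
Posterior variance = α'/β'² = 74/1849.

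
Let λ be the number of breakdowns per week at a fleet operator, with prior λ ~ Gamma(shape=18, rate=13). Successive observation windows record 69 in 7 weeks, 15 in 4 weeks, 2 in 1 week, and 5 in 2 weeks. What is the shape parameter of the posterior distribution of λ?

109

Total count: 69 + 15 + 2 + 5 = 91.
Total exposure: 7 + 4 + 1 + 2 = 14 weeks.
By Gamma–Poisson conjugacy, the posterior is Gamma(α + Σx, β + Σt) = Gamma(18 + 91, 13 + 14) = Gamma(109, 27).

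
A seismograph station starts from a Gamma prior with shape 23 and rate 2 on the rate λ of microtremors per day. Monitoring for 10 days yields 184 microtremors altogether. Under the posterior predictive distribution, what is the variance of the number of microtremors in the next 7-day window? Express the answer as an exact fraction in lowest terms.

3059/16

Total count 184 over total exposure 10 days.
By Gamma–Poisson conjugacy, the posterior is Gamma(α + Σx, β + Σt) = Gamma(23 + 184, 2 + 10) = Gamma(207, 12).
The posterior predictive for a window of length T is Negative Binomial with variance T·α'·(β'+T)/β'² = 7·207·19/144 = 3059/16.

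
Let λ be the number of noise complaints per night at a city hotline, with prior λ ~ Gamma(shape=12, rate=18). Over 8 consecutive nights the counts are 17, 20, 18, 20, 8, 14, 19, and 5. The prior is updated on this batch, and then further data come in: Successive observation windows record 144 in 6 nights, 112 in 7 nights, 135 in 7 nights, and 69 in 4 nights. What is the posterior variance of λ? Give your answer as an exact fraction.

Total count: 17 + 20 + 18 + 20 + 8 + 14 + 19 + 5 = 121.
Total exposure: 8 nights.
After the first batch: Gamma(12 + 121, 18 + 8) = Gamma(133, 26).
Total count: 144 + 112 + 135 + 69 = 460.
Total exposure: 6 + 7 + 7 + 4 = 24 nights.
After the second batch: Gamma(133 + 460, 26 + 24) = Gamma(593, 50).
Posterior variance = α'/β'² = 593/2500.

593/2500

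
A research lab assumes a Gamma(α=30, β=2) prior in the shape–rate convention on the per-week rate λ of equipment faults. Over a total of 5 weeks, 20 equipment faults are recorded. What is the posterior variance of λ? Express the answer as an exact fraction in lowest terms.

50/49

Total count 20 over total exposure 5 weeks.
Posterior: α' = 30 + 20 = 50, β' = 2 + 5 = 7.
Posterior variance = α'/β'² = 50/49.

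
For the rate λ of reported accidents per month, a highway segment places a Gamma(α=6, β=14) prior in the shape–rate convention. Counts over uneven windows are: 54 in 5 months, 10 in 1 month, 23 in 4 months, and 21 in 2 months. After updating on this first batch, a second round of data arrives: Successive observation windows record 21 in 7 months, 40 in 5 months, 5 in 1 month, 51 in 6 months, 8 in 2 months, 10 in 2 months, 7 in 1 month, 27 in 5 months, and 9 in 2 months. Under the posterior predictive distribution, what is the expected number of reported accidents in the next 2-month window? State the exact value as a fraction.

Total count: 54 + 10 + 23 + 21 = 108.
Total exposure: 5 + 1 + 4 + 2 = 12 months.
After the first batch: Gamma(6 + 108, 14 + 12) = Gamma(114, 26).
Total count: 21 + 40 + 5 + 51 + 8 + 10 + 7 + 27 + 9 = 178.
Total exposure: 7 + 5 + 1 + 6 + 2 + 2 + 1 + 5 + 2 = 31 months.
After the second batch: Gamma(114 + 178, 26 + 31) = Gamma(292, 57).
Predictive mean over a 2-month window = T·E[λ|data] = 2·292/57 = 584/57.

584/57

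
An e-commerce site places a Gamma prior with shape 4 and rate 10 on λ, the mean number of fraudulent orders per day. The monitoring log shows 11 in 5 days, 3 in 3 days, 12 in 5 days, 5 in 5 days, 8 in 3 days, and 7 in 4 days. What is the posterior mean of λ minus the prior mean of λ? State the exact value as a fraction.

Total count: 11 + 3 + 12 + 5 + 8 + 7 = 46.
Total exposure: 5 + 3 + 5 + 5 + 3 + 4 = 25 days.
By Gamma–Poisson conjugacy, the posterior is Gamma(α + Σx, β + Σt) = Gamma(4 + 46, 10 + 25) = Gamma(50, 35).
Posterior mean = 50/35 = 10/7; prior mean = 4/10 = 2/5. Difference = 10/7 − 2/5 = 36/35.

36/35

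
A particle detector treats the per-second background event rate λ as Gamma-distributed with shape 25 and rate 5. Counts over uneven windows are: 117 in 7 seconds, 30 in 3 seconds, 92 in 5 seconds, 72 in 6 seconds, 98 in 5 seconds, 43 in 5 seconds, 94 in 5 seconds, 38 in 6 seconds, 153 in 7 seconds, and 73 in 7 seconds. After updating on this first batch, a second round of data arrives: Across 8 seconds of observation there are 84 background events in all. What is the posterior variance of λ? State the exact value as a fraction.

919/4761

Total count: 117 + 30 + 92 + 72 + 98 + 43 + 94 + 38 + 153 + 73 = 810.
Total exposure: 7 + 3 + 5 + 6 + 5 + 5 + 5 + 6 + 7 + 7 = 56 seconds.
After the first batch: Gamma(25 + 810, 5 + 56) = Gamma(835, 61).
Total count 84 over total exposure 8 seconds.
After the second batch: Gamma(835 + 84, 61 + 8) = Gamma(919, 69).
Posterior variance = α'/β'² = 919/4761.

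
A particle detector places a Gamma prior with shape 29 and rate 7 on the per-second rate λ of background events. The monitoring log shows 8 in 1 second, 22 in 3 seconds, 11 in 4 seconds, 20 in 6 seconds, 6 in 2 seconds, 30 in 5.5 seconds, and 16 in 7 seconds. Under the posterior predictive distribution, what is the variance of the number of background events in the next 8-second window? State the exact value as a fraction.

2784/71

Total count: 8 + 22 + 11 + 20 + 6 + 30 + 16 = 113.
Total exposure: 1 + 3 + 4 + 6 + 2 + 5.5 + 7 = 28.5 seconds.
Posterior: α' = 29 + 113 = 142, β' = 7 + 28.5 = 71/2.
The posterior predictive for a window of length T is Negative Binomial with variance T·α'·(β'+T)/β'² = 8·142·(87/2)/(5041/4) = 2784/71.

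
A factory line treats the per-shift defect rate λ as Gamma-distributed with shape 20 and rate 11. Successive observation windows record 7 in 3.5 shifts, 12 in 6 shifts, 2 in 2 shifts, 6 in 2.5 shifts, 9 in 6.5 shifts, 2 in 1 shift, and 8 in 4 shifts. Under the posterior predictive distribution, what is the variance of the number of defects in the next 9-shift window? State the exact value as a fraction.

Total count: 7 + 12 + 2 + 6 + 9 + 2 + 8 = 46.
Total exposure: 3.5 + 6 + 2 + 2.5 + 6.5 + 1 + 4 = 25.5 shifts.
Gamma(α, β) with Poisson data over total exposure Σt gives posterior Gamma(α+Σx, β+Σt) = Gamma(66, 73/2).
The posterior predictive for a window of length T is Negative Binomial with variance T·α'·(β'+T)/β'² = 9·66·(91/2)/(5329/4) = 108108/5329.

108108/5329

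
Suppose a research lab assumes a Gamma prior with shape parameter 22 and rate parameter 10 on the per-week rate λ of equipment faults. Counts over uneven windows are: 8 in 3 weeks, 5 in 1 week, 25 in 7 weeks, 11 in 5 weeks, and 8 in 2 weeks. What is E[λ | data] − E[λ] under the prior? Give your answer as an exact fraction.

87/140

Total count: 8 + 5 + 25 + 11 + 8 = 57.
Total exposure: 3 + 1 + 7 + 5 + 2 = 18 weeks.
Conjugate update: add total count to the shape and total exposure to the rate, giving Gamma(79, 28).
Posterior mean = 79/28 = 79/28; prior mean = 22/10 = 11/5. Difference = 79/28 − 11/5 = 87/140.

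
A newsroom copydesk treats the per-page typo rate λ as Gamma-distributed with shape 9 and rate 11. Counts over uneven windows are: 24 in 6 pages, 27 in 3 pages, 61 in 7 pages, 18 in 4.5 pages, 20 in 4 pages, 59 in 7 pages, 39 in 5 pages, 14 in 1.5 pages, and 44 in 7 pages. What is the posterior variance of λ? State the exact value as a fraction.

45/448

Total count: 24 + 27 + 61 + 18 + 20 + 59 + 39 + 14 + 44 = 306.
Total exposure: 6 + 3 + 7 + 4.5 + 4 + 7 + 5 + 1.5 + 7 = 45 pages.
Conjugate update: add total count to the shape and total exposure to the rate, giving Gamma(315, 56).
Posterior variance = α'/β'² = 315/3136 = 45/448.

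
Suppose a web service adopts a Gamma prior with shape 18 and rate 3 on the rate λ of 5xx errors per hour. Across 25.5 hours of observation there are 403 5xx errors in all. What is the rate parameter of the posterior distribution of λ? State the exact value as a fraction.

57/2

Total count 403 over total exposure 25.5 hours.
Conjugate update: add total count to the shape and total exposure to the rate, giving Gamma(421, 57/2).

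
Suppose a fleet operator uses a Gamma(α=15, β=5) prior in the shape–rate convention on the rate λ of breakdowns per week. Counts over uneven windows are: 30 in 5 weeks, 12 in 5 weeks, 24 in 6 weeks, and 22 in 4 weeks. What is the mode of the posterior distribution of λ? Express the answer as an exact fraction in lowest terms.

102/25

Total count: 30 + 12 + 24 + 22 = 88.
Total exposure: 5 + 5 + 6 + 4 = 20 weeks.
Conjugate update: add total count to the shape and total exposure to the rate, giving Gamma(103, 25).
Posterior mode = (α'−1)/β' = 102/25.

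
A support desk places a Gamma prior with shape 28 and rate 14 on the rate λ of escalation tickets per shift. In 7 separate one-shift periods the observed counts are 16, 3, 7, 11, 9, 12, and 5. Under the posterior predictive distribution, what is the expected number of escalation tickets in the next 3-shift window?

13

Total count: 16 + 3 + 7 + 11 + 9 + 12 + 5 = 63.
Total exposure: 7 shifts.
Gamma(α, β) with Poisson data over total exposure Σt gives posterior Gamma(α+Σx, β+Σt) = Gamma(91, 21).
Predictive mean over a 3-shift window = T·E[λ|data] = 3·91/21 = 13.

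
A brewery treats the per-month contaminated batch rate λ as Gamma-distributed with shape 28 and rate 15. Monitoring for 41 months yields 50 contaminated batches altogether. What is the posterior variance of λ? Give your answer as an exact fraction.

39/1568

Total count 50 over total exposure 41 months.
Conjugate update: add total count to the shape and total exposure to the rate, giving Gamma(78, 56).
Posterior variance = α'/β'² = 78/3136 = 39/1568.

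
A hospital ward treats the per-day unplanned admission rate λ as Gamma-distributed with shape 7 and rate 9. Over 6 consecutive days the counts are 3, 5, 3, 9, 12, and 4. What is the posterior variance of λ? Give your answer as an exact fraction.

43/225

Total count: 3 + 5 + 3 + 9 + 12 + 4 = 36.
Total exposure: 6 days.
Posterior: α' = 7 + 36 = 43, β' = 9 + 6 = 15.
Posterior variance = α'/β'² = 43/225.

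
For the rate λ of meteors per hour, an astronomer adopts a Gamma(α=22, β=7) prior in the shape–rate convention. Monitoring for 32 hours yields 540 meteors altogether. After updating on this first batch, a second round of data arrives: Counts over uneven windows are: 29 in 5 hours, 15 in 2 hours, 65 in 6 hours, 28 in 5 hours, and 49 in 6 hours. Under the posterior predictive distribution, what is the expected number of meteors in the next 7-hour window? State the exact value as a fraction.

Total count 540 over total exposure 32 hours.
After the first batch: Gamma(22 + 540, 7 + 32) = Gamma(562, 39).
Total count: 29 + 15 + 65 + 28 + 49 = 186.
Total exposure: 5 + 2 + 6 + 5 + 6 = 24 hours.
After the second batch: Gamma(562 + 186, 39 + 24) = Gamma(748, 63).
Predictive mean over a 7-hour window = T·E[λ|data] = 7·748/63 = 748/9.

748/9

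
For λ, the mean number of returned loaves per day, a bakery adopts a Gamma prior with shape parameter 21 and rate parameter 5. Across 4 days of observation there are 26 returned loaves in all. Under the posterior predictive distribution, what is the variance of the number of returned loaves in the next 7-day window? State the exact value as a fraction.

Total count 26 over total exposure 4 days.
Conjugate update: add total count to the shape and total exposure to the rate, giving Gamma(47, 9).
The posterior predictive for a window of length T is Negative Binomial with variance T·α'·(β'+T)/β'² = 7·47·16/81 = 5264/81.

5264/81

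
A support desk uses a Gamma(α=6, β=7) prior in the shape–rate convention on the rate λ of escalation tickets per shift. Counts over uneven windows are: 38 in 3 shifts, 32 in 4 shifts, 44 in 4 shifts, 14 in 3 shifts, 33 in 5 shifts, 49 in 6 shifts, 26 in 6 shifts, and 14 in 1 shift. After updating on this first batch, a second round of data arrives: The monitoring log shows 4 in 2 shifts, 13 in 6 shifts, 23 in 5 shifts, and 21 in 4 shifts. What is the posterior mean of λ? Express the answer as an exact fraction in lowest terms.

317/56

Total count: 38 + 32 + 44 + 14 + 33 + 49 + 26 + 14 = 250.
Total exposure: 3 + 4 + 4 + 3 + 5 + 6 + 6 + 1 = 32 shifts.
After the first batch: Gamma(6 + 250, 7 + 32) = Gamma(256, 39).
Total count: 4 + 13 + 23 + 21 = 61.
Total exposure: 2 + 6 + 5 + 4 = 17 shifts.
After the second batch: Gamma(256 + 61, 39 + 17) = Gamma(317, 56).
Posterior mean = α'/β' = 317/56.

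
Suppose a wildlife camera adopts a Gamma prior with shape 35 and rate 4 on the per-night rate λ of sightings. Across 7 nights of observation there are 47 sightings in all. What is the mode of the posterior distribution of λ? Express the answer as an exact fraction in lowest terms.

81/11

Total count 47 over total exposure 7 nights.
Gamma(α, β) with Poisson data over total exposure Σt gives posterior Gamma(α+Σx, β+Σt) = Gamma(82, 11).
Posterior mode = (α'−1)/β' = 81/11.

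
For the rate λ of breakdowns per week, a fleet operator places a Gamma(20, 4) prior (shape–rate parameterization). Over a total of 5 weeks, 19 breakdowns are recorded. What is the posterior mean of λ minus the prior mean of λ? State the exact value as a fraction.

Total count 19 over total exposure 5 weeks.
Gamma(α, β) with Poisson data over total exposure Σt gives posterior Gamma(α+Σx, β+Σt) = Gamma(39, 9).
Posterior mean = 39/9 = 13/3; prior mean = 20/4 = 5. Difference = 13/3 − 5 = -2/3.

-2/3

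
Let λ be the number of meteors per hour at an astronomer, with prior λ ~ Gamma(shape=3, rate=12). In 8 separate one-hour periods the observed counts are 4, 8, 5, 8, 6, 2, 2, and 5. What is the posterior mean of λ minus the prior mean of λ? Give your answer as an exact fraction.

19/10

Total count: 4 + 8 + 5 + 8 + 6 + 2 + 2 + 5 = 40.
Total exposure: 8 hours.
Posterior: α' = 3 + 40 = 43, β' = 12 + 8 = 20.
Posterior mean = 43/20 = 43/20; prior mean = 3/12 = 1/4. Difference = 43/20 − 1/4 = 19/10.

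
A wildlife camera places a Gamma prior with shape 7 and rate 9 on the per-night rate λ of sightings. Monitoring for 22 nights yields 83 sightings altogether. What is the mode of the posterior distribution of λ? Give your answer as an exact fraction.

Total count 83 over total exposure 22 nights.
Posterior: α' = 7 + 83 = 90, β' = 9 + 22 = 31.
Posterior mode = (α'−1)/β' = 89/31.

89/31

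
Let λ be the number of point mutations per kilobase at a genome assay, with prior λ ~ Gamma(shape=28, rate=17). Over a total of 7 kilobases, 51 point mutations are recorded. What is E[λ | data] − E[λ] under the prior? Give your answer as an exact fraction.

671/408

Total count 51 over total exposure 7 kilobases.
By Gamma–Poisson conjugacy, the posterior is Gamma(α + Σx, β + Σt) = Gamma(28 + 51, 17 + 7) = Gamma(79, 24).
Posterior mean = 79/24 = 79/24; prior mean = 28/17 = 28/17. Difference = 79/24 − 28/17 = 671/408.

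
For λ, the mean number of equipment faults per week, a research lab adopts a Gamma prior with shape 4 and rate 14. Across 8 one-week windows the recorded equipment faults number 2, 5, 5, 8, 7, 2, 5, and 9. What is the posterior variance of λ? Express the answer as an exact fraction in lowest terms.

Total count: 2 + 5 + 5 + 8 + 7 + 2 + 5 + 9 = 43.
Total exposure: 8 weeks.
The Gamma prior is conjugate for the Poisson rate, so λ | data ~ Gamma(4+43, 14+8) = Gamma(47, 22).
Posterior variance = α'/β'² = 47/484.

47/484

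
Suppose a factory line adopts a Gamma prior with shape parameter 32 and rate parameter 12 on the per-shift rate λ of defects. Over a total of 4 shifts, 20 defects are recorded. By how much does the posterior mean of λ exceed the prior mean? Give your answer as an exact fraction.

Total count 20 over total exposure 4 shifts.
Posterior: α' = 32 + 20 = 52, β' = 12 + 4 = 16.
Posterior mean = 52/16 = 13/4; prior mean = 32/12 = 8/3. Difference = 13/4 − 8/3 = 7/12.

7/12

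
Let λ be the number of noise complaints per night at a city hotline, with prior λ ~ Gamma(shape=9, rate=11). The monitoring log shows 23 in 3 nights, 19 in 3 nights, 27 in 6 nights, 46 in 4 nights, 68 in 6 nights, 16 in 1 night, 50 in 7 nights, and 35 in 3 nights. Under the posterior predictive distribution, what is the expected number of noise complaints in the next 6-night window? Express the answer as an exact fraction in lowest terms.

879/22

Total count: 23 + 19 + 27 + 46 + 68 + 16 + 50 + 35 = 284.
Total exposure: 3 + 3 + 6 + 4 + 6 + 1 + 7 + 3 = 33 nights.
Posterior: α' = 9 + 284 = 293, β' = 11 + 33 = 44.
Predictive mean over a 6-night window = T·E[λ|data] = 6·293/44 = 879/22.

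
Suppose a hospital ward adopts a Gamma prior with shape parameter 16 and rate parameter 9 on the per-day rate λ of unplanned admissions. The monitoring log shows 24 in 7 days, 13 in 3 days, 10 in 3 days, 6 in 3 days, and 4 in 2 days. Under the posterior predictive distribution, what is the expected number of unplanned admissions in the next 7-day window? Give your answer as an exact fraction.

Total count: 24 + 13 + 10 + 6 + 4 = 57.
Total exposure: 7 + 3 + 3 + 3 + 2 = 18 days.
The Gamma prior is conjugate for the Poisson rate, so λ | data ~ Gamma(16+57, 9+18) = Gamma(73, 27).
Predictive mean over a 7-day window = T·E[λ|data] = 7·73/27 = 511/27.

511/27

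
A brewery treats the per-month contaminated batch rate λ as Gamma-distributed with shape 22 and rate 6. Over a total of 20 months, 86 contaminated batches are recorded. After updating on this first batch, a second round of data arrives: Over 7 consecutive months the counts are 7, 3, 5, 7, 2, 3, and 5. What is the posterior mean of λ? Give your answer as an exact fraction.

Total count 86 over total exposure 20 months.
After the first batch: Gamma(22 + 86, 6 + 20) = Gamma(108, 26).
Total count: 7 + 3 + 5 + 7 + 2 + 3 + 5 = 32.
Total exposure: 7 months.
After the second batch: Gamma(108 + 32, 26 + 7) = Gamma(140, 33).
Posterior mean = α'/β' = 140/33.

140/33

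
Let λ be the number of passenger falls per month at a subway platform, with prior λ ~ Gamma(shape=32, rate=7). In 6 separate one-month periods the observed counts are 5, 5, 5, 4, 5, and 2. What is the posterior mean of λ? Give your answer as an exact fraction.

Total count: 5 + 5 + 5 + 4 + 5 + 2 = 26.
Total exposure: 6 months.
The Gamma prior is conjugate for the Poisson rate, so λ | data ~ Gamma(32+26, 7+6) = Gamma(58, 13).
Posterior mean = α'/β' = 58/13.

58/13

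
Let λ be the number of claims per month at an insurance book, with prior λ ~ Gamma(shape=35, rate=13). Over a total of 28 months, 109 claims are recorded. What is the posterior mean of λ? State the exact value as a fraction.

144/41

Total count 109 over total exposure 28 months.
Posterior: α' = 35 + 109 = 144, β' = 13 + 28 = 41.
Posterior mean = α'/β' = 144/41.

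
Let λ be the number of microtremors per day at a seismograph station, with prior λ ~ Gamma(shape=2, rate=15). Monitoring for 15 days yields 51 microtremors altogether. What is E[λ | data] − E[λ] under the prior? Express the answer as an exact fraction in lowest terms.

49/30

Total count 51 over total exposure 15 days.
By Gamma–Poisson conjugacy, the posterior is Gamma(α + Σx, β + Σt) = Gamma(2 + 51, 15 + 15) = Gamma(53, 30).
Posterior mean = 53/30 = 53/30; prior mean = 2/15 = 2/15. Difference = 53/30 − 2/15 = 49/30.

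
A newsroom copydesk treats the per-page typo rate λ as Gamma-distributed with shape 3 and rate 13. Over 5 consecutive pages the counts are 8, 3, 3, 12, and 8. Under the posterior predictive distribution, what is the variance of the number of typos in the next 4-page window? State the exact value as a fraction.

Total count: 8 + 3 + 3 + 12 + 8 = 34.
Total exposure: 5 pages.
Conjugate update: add total count to the shape and total exposure to the rate, giving Gamma(37, 18).
The posterior predictive for a window of length T is Negative Binomial with variance T·α'·(β'+T)/β'² = 4·37·22/324 = 814/81.

814/81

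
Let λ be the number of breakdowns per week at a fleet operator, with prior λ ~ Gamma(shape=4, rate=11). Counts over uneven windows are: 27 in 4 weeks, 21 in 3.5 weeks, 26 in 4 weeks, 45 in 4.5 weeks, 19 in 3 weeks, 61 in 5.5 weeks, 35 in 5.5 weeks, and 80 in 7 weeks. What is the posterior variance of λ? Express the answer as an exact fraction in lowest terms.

53/384

Total count: 27 + 21 + 26 + 45 + 19 + 61 + 35 + 80 = 314.
Total exposure: 4 + 3.5 + 4 + 4.5 + 3 + 5.5 + 5.5 + 7 = 37 weeks.
Conjugate update: add total count to the shape and total exposure to the rate, giving Gamma(318, 48).
Posterior variance = α'/β'² = 318/2304 = 53/384.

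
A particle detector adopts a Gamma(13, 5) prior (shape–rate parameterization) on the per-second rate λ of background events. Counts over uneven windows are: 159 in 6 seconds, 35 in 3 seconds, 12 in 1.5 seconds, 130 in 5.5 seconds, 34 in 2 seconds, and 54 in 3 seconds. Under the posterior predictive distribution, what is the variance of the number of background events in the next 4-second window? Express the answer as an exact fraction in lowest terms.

13110/169

Total count: 159 + 35 + 12 + 130 + 34 + 54 = 424.
Total exposure: 6 + 3 + 1.5 + 5.5 + 2 + 3 = 21 seconds.
Conjugate update: add total count to the shape and total exposure to the rate, giving Gamma(437, 26).
The posterior predictive for a window of length T is Negative Binomial with variance T·α'·(β'+T)/β'² = 4·437·30/676 = 13110/169.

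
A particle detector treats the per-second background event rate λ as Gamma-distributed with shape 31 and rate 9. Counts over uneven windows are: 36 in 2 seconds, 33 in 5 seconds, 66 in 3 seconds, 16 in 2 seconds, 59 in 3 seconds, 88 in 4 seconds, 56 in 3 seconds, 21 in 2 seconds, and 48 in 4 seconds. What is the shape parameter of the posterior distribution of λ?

Total count: 36 + 33 + 66 + 16 + 59 + 88 + 56 + 21 + 48 = 423.
Total exposure: 2 + 5 + 3 + 2 + 3 + 4 + 3 + 2 + 4 = 28 seconds.
Posterior: α' = 31 + 423 = 454, β' = 9 + 28 = 37.

454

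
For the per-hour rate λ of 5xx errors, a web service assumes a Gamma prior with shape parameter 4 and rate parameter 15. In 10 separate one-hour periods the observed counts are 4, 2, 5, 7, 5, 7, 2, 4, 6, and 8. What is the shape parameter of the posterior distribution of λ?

54

Total count: 4 + 2 + 5 + 7 + 5 + 7 + 2 + 4 + 6 + 8 = 50.
Total exposure: 10 hours.
By Gamma–Poisson conjugacy, the posterior is Gamma(α + Σx, β + Σt) = Gamma(4 + 50, 15 + 10) = Gamma(54, 25).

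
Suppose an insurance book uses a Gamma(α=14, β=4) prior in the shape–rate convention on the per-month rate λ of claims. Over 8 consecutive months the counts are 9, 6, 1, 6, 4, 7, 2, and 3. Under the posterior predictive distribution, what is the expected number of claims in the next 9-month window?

39

Total count: 9 + 6 + 1 + 6 + 4 + 7 + 2 + 3 = 38.
Total exposure: 8 months.
Gamma(α, β) with Poisson data over total exposure Σt gives posterior Gamma(α+Σx, β+Σt) = Gamma(52, 12).
Predictive mean over a 9-month window = T·E[λ|data] = 9·52/12 = 39.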